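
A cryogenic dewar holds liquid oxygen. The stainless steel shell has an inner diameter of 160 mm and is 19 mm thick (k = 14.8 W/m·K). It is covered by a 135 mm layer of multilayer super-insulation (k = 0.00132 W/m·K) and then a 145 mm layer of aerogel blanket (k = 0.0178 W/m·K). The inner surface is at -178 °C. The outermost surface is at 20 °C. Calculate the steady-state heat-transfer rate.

Q ≈ 0.552 W

Radial (spherical) resistances in series:
R_stainless steel shell = (1/0.08 − 1/0.099)/(4π×14.8) = 0.0129 K/W
R_multilayer super-insulation = (1/0.099 − 1/0.234)/(4π×0.00132) = 351.3 K/W
R_aerogel blanket = (1/0.234 − 1/0.379)/(4π×0.0178) = 7.309 K/W
R_total = 358.6 K/W
Q = ΔT/R_total = 198/358.6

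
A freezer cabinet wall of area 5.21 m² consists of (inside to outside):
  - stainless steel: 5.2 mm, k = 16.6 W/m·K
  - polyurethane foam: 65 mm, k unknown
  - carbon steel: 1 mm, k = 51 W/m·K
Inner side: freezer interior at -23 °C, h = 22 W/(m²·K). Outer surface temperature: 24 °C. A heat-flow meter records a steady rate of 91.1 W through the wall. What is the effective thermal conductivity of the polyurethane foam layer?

Treating each layer as a thermal resistance in series:
R_inner film = 1/(h_i·A) = 1/(22×5.21) = 0.008724 K/W
R_stainless steel = L/(kA) = 0.0052/(16.6×5.21) = 6.013×10^-5 K/W
R_carbon steel = L/(kA) = 0.001/(51×5.21) = 3.764×10^-6 K/W
Sum of known resistances R_other = 0.008788 K/W
Total R = ΔT/Q = 47/91.1 = 0.5159 K/W
R_polyurethane foam = R_total − R_other = 0.5071 K/W
k = L/(R·A) = 0.065/(0.5071×5.21)

k ≈ 0.0246 W/(m·K)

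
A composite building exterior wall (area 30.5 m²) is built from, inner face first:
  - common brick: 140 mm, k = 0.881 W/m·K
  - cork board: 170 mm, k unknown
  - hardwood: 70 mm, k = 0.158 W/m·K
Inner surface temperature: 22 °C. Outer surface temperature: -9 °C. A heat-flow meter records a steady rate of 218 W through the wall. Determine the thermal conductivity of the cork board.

Thermal resistances in series:
R_common brick = L/(kA) = 0.14/(0.881×30.5) = 0.00521 K/W
R_hardwood = L/(kA) = 0.07/(0.158×30.5) = 0.01453 K/W
Sum of known resistances R_other = 0.01974 K/W
Total R = ΔT/Q = 31/218 = 0.1422 K/W
R_cork board = R_total − R_other = 0.1225 K/W
k = L/(R·A) = 0.17/(0.1225×30.5)

k ≈ 0.0455 W/(m·K)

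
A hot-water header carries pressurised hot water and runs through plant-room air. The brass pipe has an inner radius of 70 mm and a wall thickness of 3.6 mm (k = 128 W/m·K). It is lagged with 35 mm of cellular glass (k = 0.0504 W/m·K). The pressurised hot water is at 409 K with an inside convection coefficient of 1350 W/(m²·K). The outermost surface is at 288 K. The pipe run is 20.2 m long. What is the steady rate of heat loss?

Per-layer cylindrical resistances, series-summed:
R_inner film = 1/(h_i·2πr₁L) = 1/(1350×2π×0.07×20.2) = 8.338×10^-5 K/W
R_brass pipe wall = ln(73.6/70)/(2π×128×20.2) = 3.087×10^-6 K/W
R_cellular glass = ln(108.6/73.6)/(2π×0.0504×20.2) = 0.06082 K/W
R_total = 0.0609 K/W
Q = ΔT/R_total = 121/0.0609

Q ≈ 1990 W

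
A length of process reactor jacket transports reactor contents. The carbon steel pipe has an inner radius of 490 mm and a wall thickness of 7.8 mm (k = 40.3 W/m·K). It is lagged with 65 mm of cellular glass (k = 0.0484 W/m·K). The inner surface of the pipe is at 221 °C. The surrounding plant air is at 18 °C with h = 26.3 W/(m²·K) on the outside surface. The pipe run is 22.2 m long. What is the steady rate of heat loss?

Q ≈ 10900 W

Radial resistances (cylindrical: R_cond = ln(r_o/r_i)/(2πkL), R_conv = 1/(h·2πrL)):
R_carbon steel pipe wall = ln(497.8/490)/(2π×40.3×22.2) = 2.809×10^-6 K/W
R_cellular glass = ln(562.8/497.8)/(2π×0.0484×22.2) = 0.01818 K/W
R_outer film = 1/(h_o·2πr_oL) = 1/(26.3×2π×0.5628×22.2) = 4.843×10^-4 K/W
R_total = 0.01867 K/W
Q = ΔT/R_total = 203/0.01867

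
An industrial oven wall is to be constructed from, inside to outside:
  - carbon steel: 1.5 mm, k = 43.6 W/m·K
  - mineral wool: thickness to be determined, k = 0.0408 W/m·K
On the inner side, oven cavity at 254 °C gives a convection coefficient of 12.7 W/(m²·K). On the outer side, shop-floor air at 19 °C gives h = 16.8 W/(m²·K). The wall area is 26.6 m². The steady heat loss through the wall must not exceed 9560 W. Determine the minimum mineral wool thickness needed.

L ≈ 21 mm

Thermal resistances in series:
R_inner film = 1/(h_i·A) = 1/(12.7×26.6) = 0.00296 K/W
R_carbon steel = L/(kA) = 0.0015/(43.6×26.6) = 1.293×10^-6 K/W
R_outer film = 1/(h_o·A) = 1/(16.8×26.6) = 0.002238 K/W
Sum of the known resistances R_other = 0.005199 K/W
Required total resistance R_tot = ΔT/Q_allow = 235/9560 = 0.02458 K/W
R_mineral wool = R_tot − R_other = 0.01938 K/W
L = R·k·A = 0.01938×0.0408×26.6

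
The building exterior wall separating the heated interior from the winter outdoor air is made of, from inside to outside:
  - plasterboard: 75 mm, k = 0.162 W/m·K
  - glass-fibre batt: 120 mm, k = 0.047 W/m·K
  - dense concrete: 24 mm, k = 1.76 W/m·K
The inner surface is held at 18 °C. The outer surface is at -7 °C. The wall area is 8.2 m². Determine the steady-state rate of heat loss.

Q ≈ 67.7 W

Using the resistance-network approach (series):
R_plasterboard = L/(kA) = 0.075/(0.162×8.2) = 0.05646 K/W
R_glass-fibre batt = L/(kA) = 0.12/(0.047×8.2) = 0.3114 K/W
R_dense concrete = L/(kA) = 0.024/(1.76×8.2) = 0.001663 K/W
R_total = 0.3695 K/W
Q = ΔT / R_total = 25 / 0.3695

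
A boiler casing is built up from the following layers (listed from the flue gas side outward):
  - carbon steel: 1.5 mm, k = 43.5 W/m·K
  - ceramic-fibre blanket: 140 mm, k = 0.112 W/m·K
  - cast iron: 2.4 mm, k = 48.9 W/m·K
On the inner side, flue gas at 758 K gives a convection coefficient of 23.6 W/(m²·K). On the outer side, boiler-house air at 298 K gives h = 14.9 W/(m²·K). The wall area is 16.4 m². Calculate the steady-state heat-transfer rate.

Treating each layer as a thermal resistance in series:
R_inner film = 1/(h_i·A) = 1/(23.6×16.4) = 0.002584 K/W
R_carbon steel = L/(kA) = 0.0015/(43.5×16.4) = 2.103×10^-6 K/W
R_ceramic-fibre blanket = L/(kA) = 0.14/(0.112×16.4) = 0.07622 K/W
R_cast iron = L/(kA) = 0.0024/(48.9×16.4) = 2.993×10^-6 K/W
R_outer film = 1/(h_o·A) = 1/(14.9×16.4) = 0.004092 K/W
R_total = 0.0829 K/W
Q = ΔT / R_total = 460 / 0.0829

Q ≈ 5550 W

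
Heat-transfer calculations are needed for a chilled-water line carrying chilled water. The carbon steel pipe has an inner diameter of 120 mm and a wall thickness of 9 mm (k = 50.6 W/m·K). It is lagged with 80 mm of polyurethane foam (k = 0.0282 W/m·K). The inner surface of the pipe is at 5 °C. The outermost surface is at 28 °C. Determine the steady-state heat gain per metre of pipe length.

q′ ≈ 5.29 W/m

Per-layer cylindrical resistances, series-summed:
R_carbon steel pipe wall = ln(69/60)/(2π×50.6×1) = 4.396×10^-4 K/W
R_polyurethane foam = ln(149/69)/(2π×0.0282×1) = 4.345 K/W
R_total = 4.345 K/W
Q = ΔT/R_total = 23/4.345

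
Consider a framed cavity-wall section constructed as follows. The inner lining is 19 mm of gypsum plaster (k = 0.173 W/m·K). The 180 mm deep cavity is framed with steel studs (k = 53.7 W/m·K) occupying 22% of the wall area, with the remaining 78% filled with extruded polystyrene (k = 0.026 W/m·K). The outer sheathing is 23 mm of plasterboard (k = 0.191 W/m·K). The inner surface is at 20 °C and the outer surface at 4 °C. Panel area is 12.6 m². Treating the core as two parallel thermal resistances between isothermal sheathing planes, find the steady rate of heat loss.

Q ≈ 821 W

Sheathing layers in series; stud and cavity paths in parallel between them.
R_inner = 0.019/(0.173×12.6) = 0.008716 K/W
R_stud  = 0.18/(53.7×0.22×12.6) = 0.001209 K/W
R_cav   = 0.18/(0.026×0.78×12.6) = 0.7044 K/W
1/R_core = 1/R_stud + 1/R_cav → R_core = 0.001207 K/W
R_outer = 0.023/(0.191×12.6) = 0.009557 K/W
R_total = 0.01948 K/W
Q = ΔT/R_total = 16/0.01948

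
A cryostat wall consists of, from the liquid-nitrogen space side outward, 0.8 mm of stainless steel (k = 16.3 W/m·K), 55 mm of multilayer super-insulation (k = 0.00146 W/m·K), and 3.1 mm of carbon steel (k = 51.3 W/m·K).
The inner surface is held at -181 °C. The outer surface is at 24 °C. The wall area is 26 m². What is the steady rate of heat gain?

Q ≈ 141 W

Series thermal resistances:
R_stainless steel = L/(kA) = 0.0008/(16.3×26) = 1.888×10^-6 K/W
R_multilayer super-insulation = L/(kA) = 0.055/(0.00146×26) = 1.449 K/W
R_carbon steel = L/(kA) = 0.0031/(51.3×26) = 2.324×10^-6 K/W
R_total = 1.449 K/W
Q = ΔT / R_total = 205 / 1.449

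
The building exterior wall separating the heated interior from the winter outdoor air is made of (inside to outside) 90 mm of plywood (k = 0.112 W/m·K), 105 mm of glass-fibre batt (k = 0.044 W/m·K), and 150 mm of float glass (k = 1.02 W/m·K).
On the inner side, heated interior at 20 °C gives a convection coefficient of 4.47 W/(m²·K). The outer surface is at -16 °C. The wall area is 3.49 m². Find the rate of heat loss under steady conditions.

Treating each layer as a thermal resistance in series:
R_inner film = 1/(h_i·A) = 1/(4.47×3.49) = 0.0641 K/W
R_plywood = L/(kA) = 0.09/(0.112×3.49) = 0.2302 K/W
R_glass-fibre batt = L/(kA) = 0.105/(0.044×3.49) = 0.6838 K/W
R_float glass = L/(kA) = 0.15/(1.02×3.49) = 0.04214 K/W
R_total = 1.02 K/W
Q = ΔT / R_total = 36 / 1.02

Q ≈ 35.3 W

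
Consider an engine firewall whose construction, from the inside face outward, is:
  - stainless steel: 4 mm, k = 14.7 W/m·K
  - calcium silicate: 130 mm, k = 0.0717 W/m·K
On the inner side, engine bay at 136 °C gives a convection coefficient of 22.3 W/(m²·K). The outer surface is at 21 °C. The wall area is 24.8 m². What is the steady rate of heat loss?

Model the wall as resistances in series:
R_inner film = 1/(h_i·A) = 1/(22.3×24.8) = 0.001808 K/W
R_stainless steel = L/(kA) = 0.004/(14.7×24.8) = 1.097×10^-5 K/W
R_calcium silicate = L/(kA) = 0.13/(0.0717×24.8) = 0.07311 K/W
R_total = 0.07493 K/W
Q = ΔT / R_total = 115 / 0.07493

Q ≈ 1530 W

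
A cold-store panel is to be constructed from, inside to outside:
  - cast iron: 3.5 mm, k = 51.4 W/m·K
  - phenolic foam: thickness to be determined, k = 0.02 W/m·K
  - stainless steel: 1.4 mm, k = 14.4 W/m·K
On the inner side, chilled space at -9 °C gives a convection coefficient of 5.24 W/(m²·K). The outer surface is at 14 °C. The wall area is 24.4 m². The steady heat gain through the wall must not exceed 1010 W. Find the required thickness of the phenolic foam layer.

L ≈ 7.29 mm

Series thermal resistances:
R_inner film = 1/(h_i·A) = 1/(5.24×24.4) = 0.007821 K/W
R_cast iron = L/(kA) = 0.0035/(51.4×24.4) = 2.791×10^-6 K/W
R_stainless steel = L/(kA) = 0.0014/(14.4×24.4) = 3.985×10^-6 K/W
Sum of the known resistances R_other = 0.007828 K/W
Required total resistance R_tot = ΔT/Q_allow = 23/1010 = 0.02277 K/W
R_phenolic foam = R_tot − R_other = 0.01494 K/W
L = R·k·A = 0.01494×0.02×24.4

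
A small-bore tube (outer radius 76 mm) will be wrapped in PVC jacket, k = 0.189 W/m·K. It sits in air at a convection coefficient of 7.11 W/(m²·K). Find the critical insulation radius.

For a cylinder r_cr = k/h = 0.189/7.11
r_cr = 26.6 mm; since the bare radius (76 mm) is above r_cr, any added insulation will reduce heat loss.

r_cr ≈ 26.6 mm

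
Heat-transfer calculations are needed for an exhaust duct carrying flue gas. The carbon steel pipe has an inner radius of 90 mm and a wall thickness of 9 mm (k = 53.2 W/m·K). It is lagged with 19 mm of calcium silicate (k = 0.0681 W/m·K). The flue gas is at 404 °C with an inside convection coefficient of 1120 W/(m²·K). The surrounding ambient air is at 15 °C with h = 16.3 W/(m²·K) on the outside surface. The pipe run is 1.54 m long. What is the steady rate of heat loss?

For a radial system each layer contributes R = ln(r_out/r_in)/(2πkL); films add R = 1/(hA).
R_inner film = 1/(h_i·2πr₁L) = 1/(1120×2π×0.09×1.54) = 0.001025 K/W
R_carbon steel pipe wall = ln(99/90)/(2π×53.2×1.54) = 1.852×10^-4 K/W
R_calcium silicate = ln(118/99)/(2π×0.0681×1.54) = 0.2664 K/W
R_outer film = 1/(h_o·2πr_oL) = 1/(16.3×2π×0.118×1.54) = 0.05373 K/W
R_total = 0.3214 K/W
Q = ΔT/R_total = 389/0.3214

Q ≈ 1210 W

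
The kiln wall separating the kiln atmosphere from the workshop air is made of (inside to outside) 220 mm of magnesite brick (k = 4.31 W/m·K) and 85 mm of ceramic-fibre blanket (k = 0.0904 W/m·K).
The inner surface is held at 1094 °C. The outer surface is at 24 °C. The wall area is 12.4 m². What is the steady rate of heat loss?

Thermal resistances in series:
R_magnesite brick = L/(kA) = 0.22/(4.31×12.4) = 0.004116 K/W
R_ceramic-fibre blanket = L/(kA) = 0.085/(0.0904×12.4) = 0.07583 K/W
R_total = 0.07994 K/W
Q = ΔT / R_total = 1070 / 0.07994

Q ≈ 13400 W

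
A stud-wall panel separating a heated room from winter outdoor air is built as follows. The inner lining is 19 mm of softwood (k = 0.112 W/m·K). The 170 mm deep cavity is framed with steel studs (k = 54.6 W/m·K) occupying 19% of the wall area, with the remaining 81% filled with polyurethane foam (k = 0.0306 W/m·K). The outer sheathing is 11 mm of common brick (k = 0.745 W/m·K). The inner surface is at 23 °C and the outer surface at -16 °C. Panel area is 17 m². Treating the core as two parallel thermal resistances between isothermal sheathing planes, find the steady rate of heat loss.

Sheathing layers in series; stud and cavity paths in parallel between them.
R_inner = 0.019/(0.112×17) = 0.009979 K/W
R_stud  = 0.17/(54.6×0.19×17) = 9.639×10^-4 K/W
R_cav   = 0.17/(0.0306×0.81×17) = 0.4035 K/W
1/R_core = 1/R_stud + 1/R_cav → R_core = 9.617×10^-4 K/W
R_outer = 0.011/(0.745×17) = 8.685×10^-4 K/W
R_total = 0.01181 K/W
Q = ΔT/R_total = 39/0.01181

Q ≈ 3300 W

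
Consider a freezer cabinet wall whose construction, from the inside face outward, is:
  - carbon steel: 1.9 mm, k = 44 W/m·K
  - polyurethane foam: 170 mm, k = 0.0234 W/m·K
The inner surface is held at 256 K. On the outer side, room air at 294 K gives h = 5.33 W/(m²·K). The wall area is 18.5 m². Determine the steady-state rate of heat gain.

Q ≈ 94.3 W

Treating each layer as a thermal resistance in series:
R_carbon steel = L/(kA) = 0.0019/(44×18.5) = 2.334×10^-6 K/W
R_polyurethane foam = L/(kA) = 0.17/(0.0234×18.5) = 0.3927 K/W
R_outer film = 1/(h_o·A) = 1/(5.33×18.5) = 0.01014 K/W
R_total = 0.4028 K/W
Q = ΔT / R_total = 38 / 0.4028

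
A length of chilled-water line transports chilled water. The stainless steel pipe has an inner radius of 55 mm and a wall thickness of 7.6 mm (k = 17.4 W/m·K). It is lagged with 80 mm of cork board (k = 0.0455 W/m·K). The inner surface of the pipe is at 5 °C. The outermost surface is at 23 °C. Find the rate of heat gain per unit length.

Cylindrical conduction, so R = ln(r₂/r₁)/(2πkL) per layer, in series:
R_stainless steel pipe wall = ln(62.6/55)/(2π×17.4×1) = 0.001184 K/W
R_cork board = ln(142.6/62.6)/(2π×0.0455×1) = 2.88 K/W
R_total = 2.881 K/W
Q = ΔT/R_total = 18/2.881

q′ ≈ 6.25 W/m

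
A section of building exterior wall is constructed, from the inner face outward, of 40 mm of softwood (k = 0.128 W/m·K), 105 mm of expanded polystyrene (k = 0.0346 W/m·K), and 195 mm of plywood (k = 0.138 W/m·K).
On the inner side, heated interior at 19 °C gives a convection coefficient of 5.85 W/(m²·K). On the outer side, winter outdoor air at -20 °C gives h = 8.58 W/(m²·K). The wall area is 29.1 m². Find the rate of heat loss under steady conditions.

Q ≈ 225 W

Using the resistance-network approach (series):
R_inner film = 1/(h_i·A) = 1/(5.85×29.1) = 0.005874 K/W
R_softwood = L/(kA) = 0.04/(0.128×29.1) = 0.01074 K/W
R_expanded polystyrene = L/(kA) = 0.105/(0.0346×29.1) = 0.1043 K/W
R_plywood = L/(kA) = 0.195/(0.138×29.1) = 0.04856 K/W
R_outer film = 1/(h_o·A) = 1/(8.58×29.1) = 0.004005 K/W
R_total = 0.1735 K/W
Q = ΔT / R_total = 39 / 0.1735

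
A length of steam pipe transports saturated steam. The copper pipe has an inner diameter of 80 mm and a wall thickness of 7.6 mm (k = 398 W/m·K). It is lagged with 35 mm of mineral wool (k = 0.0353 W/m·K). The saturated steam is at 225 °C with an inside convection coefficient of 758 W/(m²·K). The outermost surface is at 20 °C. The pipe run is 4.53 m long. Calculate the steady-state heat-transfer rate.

Treating each annulus and film as a series resistance:
R_inner film = 1/(h_i·2πr₁L) = 1/(758×2π×0.04×4.53) = 0.001159 K/W
R_copper pipe wall = ln(47.6/40)/(2π×398×4.53) = 1.536×10^-5 K/W
R_mineral wool = ln(82.6/47.6)/(2π×0.0353×4.53) = 0.5486 K/W
R_total = 0.5498 K/W
Q = ΔT/R_total = 205/0.5498

Q ≈ 373 W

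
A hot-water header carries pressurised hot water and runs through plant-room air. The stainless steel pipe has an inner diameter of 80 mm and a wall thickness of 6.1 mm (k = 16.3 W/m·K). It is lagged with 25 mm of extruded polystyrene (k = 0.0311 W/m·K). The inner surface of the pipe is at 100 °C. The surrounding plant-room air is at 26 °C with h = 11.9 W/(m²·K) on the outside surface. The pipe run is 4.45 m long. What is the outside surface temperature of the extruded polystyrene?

T ≈ 31.8 °C

Radial resistances (cylindrical: R_cond = ln(r_o/r_i)/(2πkL), R_conv = 1/(h·2πrL)):
R_stainless steel pipe wall = ln(46.1/40)/(2π×16.3×4.45) = 3.114×10^-4 K/W
R_extruded polystyrene = ln(71.1/46.1)/(2π×0.0311×4.45) = 0.4983 K/W
R_outer film = 1/(h_o·2πr_oL) = 1/(11.9×2π×0.0711×4.45) = 0.04227 K/W
R_total = 0.5409 K/W
Q = ΔT/R_total = 74/0.5409
Q = 137 W
T_interface = T_inner − Q·ΣR(inner→interface) = 100 − 137×0.4986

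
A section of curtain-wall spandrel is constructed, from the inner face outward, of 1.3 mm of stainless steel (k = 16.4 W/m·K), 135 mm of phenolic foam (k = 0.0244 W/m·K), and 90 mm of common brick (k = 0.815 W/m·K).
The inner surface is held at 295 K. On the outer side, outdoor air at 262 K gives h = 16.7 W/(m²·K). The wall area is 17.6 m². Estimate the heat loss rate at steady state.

Q ≈ 102 W

Series thermal resistances:
R_stainless steel = L/(kA) = 0.0013/(16.4×17.6) = 4.504×10^-6 K/W
R_phenolic foam = L/(kA) = 0.135/(0.0244×17.6) = 0.3144 K/W
R_common brick = L/(kA) = 0.09/(0.815×17.6) = 0.006274 K/W
R_outer film = 1/(h_o·A) = 1/(16.7×17.6) = 0.003402 K/W
R_total = 0.324 K/W
Q = ΔT / R_total = 33 / 0.324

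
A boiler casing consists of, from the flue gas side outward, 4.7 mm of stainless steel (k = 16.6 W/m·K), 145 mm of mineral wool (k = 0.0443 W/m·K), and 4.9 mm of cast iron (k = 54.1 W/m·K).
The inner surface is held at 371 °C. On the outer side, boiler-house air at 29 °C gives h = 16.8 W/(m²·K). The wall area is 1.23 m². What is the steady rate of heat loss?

Treating each layer as a thermal resistance in series:
R_stainless steel = L/(kA) = 0.0047/(16.6×1.23) = 2.302×10^-4 K/W
R_mineral wool = L/(kA) = 0.145/(0.0443×1.23) = 2.661 K/W
R_cast iron = L/(kA) = 0.0049/(54.1×1.23) = 7.364×10^-5 K/W
R_outer film = 1/(h_o·A) = 1/(16.8×1.23) = 0.04839 K/W
R_total = 2.71 K/W
Q = ΔT / R_total = 342 / 2.71

Q ≈ 126 W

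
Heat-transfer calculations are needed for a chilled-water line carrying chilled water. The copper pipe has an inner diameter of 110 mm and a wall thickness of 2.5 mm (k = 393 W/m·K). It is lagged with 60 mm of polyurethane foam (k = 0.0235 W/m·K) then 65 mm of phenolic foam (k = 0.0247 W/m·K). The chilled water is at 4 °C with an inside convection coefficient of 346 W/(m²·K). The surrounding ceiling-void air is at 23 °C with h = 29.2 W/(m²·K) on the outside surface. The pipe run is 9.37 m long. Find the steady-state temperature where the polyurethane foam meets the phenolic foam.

Radial resistances (cylindrical: R_cond = ln(r_o/r_i)/(2πkL), R_conv = 1/(h·2πrL)):
R_inner film = 1/(h_i·2πr₁L) = 1/(346×2π×0.055×9.37) = 8.926×10^-4 K/W
R_copper pipe wall = ln(57.5/55)/(2π×393×9.37) = 1.921×10^-6 K/W
R_polyurethane foam = ln(117.5/57.5)/(2π×0.0235×9.37) = 0.5165 K/W
R_phenolic foam = ln(182.5/117.5)/(2π×0.0247×9.37) = 0.3028 K/W
R_outer film = 1/(h_o·2πr_oL) = 1/(29.2×2π×0.1825×9.37) = 0.003187 K/W
R_total = 0.8234 K/W
Q = ΔT/R_total = 19/0.8234
Q = 23.1 W
T_interface = T_inner + Q·ΣR(inner→interface) = 4 + 23.1×0.5174

T ≈ 15.9 °C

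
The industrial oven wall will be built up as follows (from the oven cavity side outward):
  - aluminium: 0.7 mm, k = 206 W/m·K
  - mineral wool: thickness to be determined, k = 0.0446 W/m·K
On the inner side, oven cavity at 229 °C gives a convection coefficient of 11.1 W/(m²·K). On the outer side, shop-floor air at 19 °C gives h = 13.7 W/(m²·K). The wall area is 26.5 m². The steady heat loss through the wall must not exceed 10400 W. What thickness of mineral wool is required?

Thermal resistances in series:
R_inner film = 1/(h_i·A) = 1/(11.1×26.5) = 0.0034 K/W
R_aluminium = L/(kA) = 0.0007/(206×26.5) = 1.282×10^-7 K/W
R_outer film = 1/(h_o·A) = 1/(13.7×26.5) = 0.002754 K/W
Sum of the known resistances R_other = 0.006154 K/W
Required total resistance R_tot = ΔT/Q_allow = 210/10400 = 0.02019 K/W
R_mineral wool = R_tot − R_other = 0.01404 K/W
L = R·k·A = 0.01404×0.0446×26.5

L ≈ 16.6 mm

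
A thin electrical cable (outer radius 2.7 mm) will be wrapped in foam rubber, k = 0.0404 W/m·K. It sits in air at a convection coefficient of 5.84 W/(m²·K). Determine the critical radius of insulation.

r_cr ≈ 6.92 mm

For a cylinder r_cr = k/h = 0.0404/5.84
r_cr = 6.92 mm; since the bare radius (2.7 mm) is below r_cr, adding a thin layer of insulation will *increase* heat loss.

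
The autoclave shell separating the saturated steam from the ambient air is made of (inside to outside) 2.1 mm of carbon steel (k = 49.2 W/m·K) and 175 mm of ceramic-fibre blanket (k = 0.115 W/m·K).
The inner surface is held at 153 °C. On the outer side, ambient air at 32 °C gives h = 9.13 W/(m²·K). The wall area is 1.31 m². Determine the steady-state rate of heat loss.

Thermal resistances in series:
R_carbon steel = L/(kA) = 0.0021/(49.2×1.31) = 3.258×10^-5 K/W
R_ceramic-fibre blanket = L/(kA) = 0.175/(0.115×1.31) = 1.162 K/W
R_outer film = 1/(h_o·A) = 1/(9.13×1.31) = 0.08361 K/W
R_total = 1.245 K/W
Q = ΔT / R_total = 121 / 1.245

Q ≈ 97.2 W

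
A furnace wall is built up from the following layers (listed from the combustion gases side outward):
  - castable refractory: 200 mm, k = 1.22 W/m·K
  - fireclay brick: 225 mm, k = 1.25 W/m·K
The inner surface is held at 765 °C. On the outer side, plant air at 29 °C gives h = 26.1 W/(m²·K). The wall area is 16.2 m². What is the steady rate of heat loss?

Q ≈ 31200 W

Thermal resistances in series:
R_castable refractory = L/(kA) = 0.2/(1.22×16.2) = 0.01012 K/W
R_fireclay brick = L/(kA) = 0.225/(1.25×16.2) = 0.01111 K/W
R_outer film = 1/(h_o·A) = 1/(26.1×16.2) = 0.002365 K/W
R_total = 0.0236 K/W
Q = ΔT / R_total = 736 / 0.0236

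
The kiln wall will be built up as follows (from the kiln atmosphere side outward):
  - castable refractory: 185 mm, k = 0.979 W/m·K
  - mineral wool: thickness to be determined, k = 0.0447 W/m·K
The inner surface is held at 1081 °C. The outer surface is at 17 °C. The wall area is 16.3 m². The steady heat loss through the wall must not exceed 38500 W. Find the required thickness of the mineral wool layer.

Treating each layer as a thermal resistance in series:
R_castable refractory = L/(kA) = 0.185/(0.979×16.3) = 0.01159 K/W
Sum of the known resistances R_other = 0.01159 K/W
Required total resistance R_tot = ΔT/Q_allow = 1064/38500 = 0.02764 K/W
R_mineral wool = R_tot − R_other = 0.01604 K/W
L = R·k·A = 0.01604×0.0447×16.3

L ≈ 11.7 mm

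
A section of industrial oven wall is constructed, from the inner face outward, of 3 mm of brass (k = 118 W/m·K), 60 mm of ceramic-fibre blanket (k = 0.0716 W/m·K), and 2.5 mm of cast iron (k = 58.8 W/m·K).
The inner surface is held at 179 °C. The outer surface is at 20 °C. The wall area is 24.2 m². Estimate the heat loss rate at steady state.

Using the resistance-network approach (series):
R_brass = L/(kA) = 0.003/(118×24.2) = 1.051×10^-6 K/W
R_ceramic-fibre blanket = L/(kA) = 0.06/(0.0716×24.2) = 0.03463 K/W
R_cast iron = L/(kA) = 0.0025/(58.8×24.2) = 1.757×10^-6 K/W
R_total = 0.03463 K/W
Q = ΔT / R_total = 159 / 0.03463

Q ≈ 4590 W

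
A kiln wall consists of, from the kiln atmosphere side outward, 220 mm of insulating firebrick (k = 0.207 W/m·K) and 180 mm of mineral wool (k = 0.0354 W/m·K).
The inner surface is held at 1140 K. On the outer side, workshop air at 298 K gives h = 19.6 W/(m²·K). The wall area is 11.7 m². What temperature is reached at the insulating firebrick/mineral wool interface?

Model the wall as resistances in series:
R_insulating firebrick = L/(kA) = 0.22/(0.207×11.7) = 0.09084 K/W
R_mineral wool = L/(kA) = 0.18/(0.0354×11.7) = 0.4346 K/W
R_outer film = 1/(h_o·A) = 1/(19.6×11.7) = 0.004361 K/W
R_total = 0.5298 K/W;  Q = ΔT/R_total = 842/0.5298 = 1589 W
T_interface = T_inner − Q·ΣR(inner→interface) = 1140 − 1590×0.09084

T ≈ 996 K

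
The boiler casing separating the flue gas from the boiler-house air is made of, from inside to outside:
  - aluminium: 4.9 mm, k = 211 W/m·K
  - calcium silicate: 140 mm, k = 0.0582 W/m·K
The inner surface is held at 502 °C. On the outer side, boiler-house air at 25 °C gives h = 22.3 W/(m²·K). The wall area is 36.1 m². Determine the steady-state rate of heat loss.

Using the resistance-network approach (series):
R_aluminium = L/(kA) = 0.0049/(211×36.1) = 6.433×10^-7 K/W
R_calcium silicate = L/(kA) = 0.14/(0.0582×36.1) = 0.06663 K/W
R_outer film = 1/(h_o·A) = 1/(22.3×36.1) = 0.001242 K/W
R_total = 0.06788 K/W
Q = ΔT / R_total = 477 / 0.06788

Q ≈ 7030 W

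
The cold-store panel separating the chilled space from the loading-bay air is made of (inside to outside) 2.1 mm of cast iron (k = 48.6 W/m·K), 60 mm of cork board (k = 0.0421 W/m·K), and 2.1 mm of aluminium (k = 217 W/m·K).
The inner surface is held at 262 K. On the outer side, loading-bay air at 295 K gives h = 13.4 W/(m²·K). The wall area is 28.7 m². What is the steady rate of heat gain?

Q ≈ 631 W

Thermal resistances in series:
R_cast iron = L/(kA) = 0.0021/(48.6×28.7) = 1.506×10^-6 K/W
R_cork board = L/(kA) = 0.06/(0.0421×28.7) = 0.04966 K/W
R_aluminium = L/(kA) = 0.0021/(217×28.7) = 3.372×10^-7 K/W
R_outer film = 1/(h_o·A) = 1/(13.4×28.7) = 0.0026 K/W
R_total = 0.05226 K/W
Q = ΔT / R_total = 33 / 0.05226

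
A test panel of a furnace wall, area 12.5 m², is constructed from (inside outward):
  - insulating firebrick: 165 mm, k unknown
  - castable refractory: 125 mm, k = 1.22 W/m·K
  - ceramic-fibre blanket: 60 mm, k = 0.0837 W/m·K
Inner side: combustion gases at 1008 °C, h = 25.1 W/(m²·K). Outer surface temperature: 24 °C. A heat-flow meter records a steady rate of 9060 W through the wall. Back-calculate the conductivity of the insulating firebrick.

Thermal resistances in series:
R_inner film = 1/(h_i·A) = 1/(25.1×12.5) = 0.003187 K/W
R_castable refractory = L/(kA) = 0.125/(1.22×12.5) = 0.008197 K/W
R_ceramic-fibre blanket = L/(kA) = 0.06/(0.0837×12.5) = 0.05735 K/W
Sum of known resistances R_other = 0.06873 K/W
Total R = ΔT/Q = 984/9060 = 0.1086 K/W
R_insulating firebrick = R_total − R_other = 0.03988 K/W
k = L/(R·A) = 0.165/(0.03988×12.5)

k ≈ 0.331 W/(m·K)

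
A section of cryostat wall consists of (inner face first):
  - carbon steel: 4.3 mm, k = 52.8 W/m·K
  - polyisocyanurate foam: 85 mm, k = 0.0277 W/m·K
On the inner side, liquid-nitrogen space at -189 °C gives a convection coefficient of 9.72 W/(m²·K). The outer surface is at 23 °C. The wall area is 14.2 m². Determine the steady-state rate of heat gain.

Treating each layer as a thermal resistance in series:
R_inner film = 1/(h_i·A) = 1/(9.72×14.2) = 0.007245 K/W
R_carbon steel = L/(kA) = 0.0043/(52.8×14.2) = 5.735×10^-6 K/W
R_polyisocyanurate foam = L/(kA) = 0.085/(0.0277×14.2) = 0.2161 K/W
R_total = 0.2233 K/W
Q = ΔT / R_total = 212 / 0.2233

Q ≈ 949 W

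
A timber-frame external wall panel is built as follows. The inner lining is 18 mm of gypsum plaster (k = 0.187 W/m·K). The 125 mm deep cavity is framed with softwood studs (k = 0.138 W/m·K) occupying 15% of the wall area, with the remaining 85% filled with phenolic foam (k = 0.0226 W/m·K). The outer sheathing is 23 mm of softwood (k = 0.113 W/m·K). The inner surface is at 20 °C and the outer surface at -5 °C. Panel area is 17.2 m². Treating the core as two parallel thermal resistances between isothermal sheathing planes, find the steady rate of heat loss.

Sheathing layers in series; stud and cavity paths in parallel between them.
R_inner = 0.018/(0.187×17.2) = 0.005596 K/W
R_stud  = 0.125/(0.138×0.15×17.2) = 0.3511 K/W
R_cav   = 0.125/(0.0226×0.85×17.2) = 0.3783 K/W
1/R_core = 1/R_stud + 1/R_cav → R_core = 0.1821 K/W
R_outer = 0.023/(0.113×17.2) = 0.01183 K/W
R_total = 0.1995 K/W
Q = ΔT/R_total = 25/0.1995

Q ≈ 125 W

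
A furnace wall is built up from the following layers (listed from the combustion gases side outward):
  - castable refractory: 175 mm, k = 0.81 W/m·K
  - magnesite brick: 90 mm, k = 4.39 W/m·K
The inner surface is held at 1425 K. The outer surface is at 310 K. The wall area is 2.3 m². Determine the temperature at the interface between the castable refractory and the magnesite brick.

T ≈ 407 K

Using the resistance-network approach (series):
R_castable refractory = L/(kA) = 0.175/(0.81×2.3) = 0.09393 K/W
R_magnesite brick = L/(kA) = 0.09/(4.39×2.3) = 0.008914 K/W
R_total = 0.1028 K/W;  Q = ΔT/R_total = 1115/0.1028 = 10840 W
T_interface = T_inner − Q·ΣR(inner→interface) = 1425 − 10800×0.09393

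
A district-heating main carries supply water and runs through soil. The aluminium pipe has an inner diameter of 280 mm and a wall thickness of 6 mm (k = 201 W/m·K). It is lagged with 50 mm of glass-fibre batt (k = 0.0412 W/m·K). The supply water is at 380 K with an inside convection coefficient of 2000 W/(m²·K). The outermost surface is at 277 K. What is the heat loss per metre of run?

Cylindrical conduction, so R = ln(r₂/r₁)/(2πkL) per layer, in series:
R_inner film = 1/(h_i·2πr₁L) = 1/(2000×2π×0.14×1) = 5.684×10^-4 K/W
R_aluminium pipe wall = ln(146/140)/(2π×201×1) = 3.323×10^-5 K/W
R_glass-fibre batt = ln(196/146)/(2π×0.0412×1) = 1.138 K/W
R_total = 1.138 K/W
Q = ΔT/R_total = 103/1.138

q′ ≈ 90.5 W/m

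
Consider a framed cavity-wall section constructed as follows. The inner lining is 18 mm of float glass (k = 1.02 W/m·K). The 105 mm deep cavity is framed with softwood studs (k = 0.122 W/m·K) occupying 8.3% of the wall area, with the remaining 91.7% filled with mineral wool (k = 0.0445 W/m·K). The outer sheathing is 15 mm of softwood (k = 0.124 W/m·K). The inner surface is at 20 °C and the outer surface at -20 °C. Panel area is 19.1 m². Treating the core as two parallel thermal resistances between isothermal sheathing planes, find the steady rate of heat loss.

Q ≈ 347 W

Sheathing layers in series; stud and cavity paths in parallel between them.
R_inner = 0.018/(1.02×19.1) = 9.239×10^-4 K/W
R_stud  = 0.105/(0.122×0.083×19.1) = 0.5429 K/W
R_cav   = 0.105/(0.0445×0.917×19.1) = 0.1347 K/W
1/R_core = 1/R_stud + 1/R_cav → R_core = 0.1079 K/W
R_outer = 0.015/(0.124×19.1) = 0.006333 K/W
R_total = 0.1152 K/W
Q = ΔT/R_total = 40/0.1152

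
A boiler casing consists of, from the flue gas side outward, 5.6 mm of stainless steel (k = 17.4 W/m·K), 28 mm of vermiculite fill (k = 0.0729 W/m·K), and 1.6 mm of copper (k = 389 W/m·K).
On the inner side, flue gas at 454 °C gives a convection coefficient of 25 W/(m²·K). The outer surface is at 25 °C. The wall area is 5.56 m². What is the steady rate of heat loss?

Q ≈ 5620 W

Model the wall as resistances in series:
R_inner film = 1/(h_i·A) = 1/(25×5.56) = 0.007194 K/W
R_stainless steel = L/(kA) = 0.0056/(17.4×5.56) = 5.788×10^-5 K/W
R_vermiculite fill = L/(kA) = 0.028/(0.0729×5.56) = 0.06908 K/W
R_copper = L/(kA) = 0.0016/(389×5.56) = 7.398×10^-7 K/W
R_total = 0.07633 K/W
Q = ΔT / R_total = 429 / 0.07633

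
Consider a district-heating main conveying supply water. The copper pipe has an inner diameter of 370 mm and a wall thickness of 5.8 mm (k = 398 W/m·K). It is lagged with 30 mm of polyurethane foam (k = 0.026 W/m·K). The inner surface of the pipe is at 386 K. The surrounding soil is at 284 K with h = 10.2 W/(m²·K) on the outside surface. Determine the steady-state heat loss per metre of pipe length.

Treating each annulus and film as a series resistance:
R_copper pipe wall = ln(190.8/185)/(2π×398×1) = 1.234×10^-5 K/W
R_polyurethane foam = ln(220.8/190.8)/(2π×0.026×1) = 0.8939 K/W
R_outer film = 1/(h_o·2πr_oL) = 1/(10.2×2π×0.2208×1) = 0.07067 K/W
R_total = 0.9646 K/W
Q = ΔT/R_total = 102/0.9646

q′ ≈ 106 W/m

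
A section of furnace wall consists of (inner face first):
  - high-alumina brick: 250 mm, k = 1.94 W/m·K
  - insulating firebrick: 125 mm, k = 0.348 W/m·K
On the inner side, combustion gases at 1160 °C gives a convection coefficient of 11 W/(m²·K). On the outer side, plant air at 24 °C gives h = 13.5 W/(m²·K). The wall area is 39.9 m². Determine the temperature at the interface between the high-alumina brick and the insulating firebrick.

T ≈ 778 °C

Thermal resistances in series:
R_inner film = 1/(h_i·A) = 1/(11×39.9) = 0.002278 K/W
R_high-alumina brick = L/(kA) = 0.25/(1.94×39.9) = 0.00323 K/W
R_insulating firebrick = L/(kA) = 0.125/(0.348×39.9) = 0.009002 K/W
R_outer film = 1/(h_o·A) = 1/(13.5×39.9) = 0.001856 K/W
R_total = 0.01637 K/W;  Q = ΔT/R_total = 1136/0.01637 = 69410 W
T_interface = T_inner − Q·ΣR(inner→interface) = 1160 − 69400×0.005508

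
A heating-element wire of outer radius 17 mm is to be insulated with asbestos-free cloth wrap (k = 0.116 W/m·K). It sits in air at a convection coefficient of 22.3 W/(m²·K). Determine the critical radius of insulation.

For a cylinder r_cr = k/h = 0.116/22.3
r_cr = 5.2 mm; since the bare radius (17 mm) is above r_cr, any added insulation will reduce heat loss.

r_cr ≈ 5.2 mm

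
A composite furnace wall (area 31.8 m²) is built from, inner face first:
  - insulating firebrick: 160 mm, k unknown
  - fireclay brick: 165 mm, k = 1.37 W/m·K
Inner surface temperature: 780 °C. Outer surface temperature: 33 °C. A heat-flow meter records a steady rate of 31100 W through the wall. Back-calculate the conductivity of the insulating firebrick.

Model the wall as resistances in series:
R_fireclay brick = L/(kA) = 0.165/(1.37×31.8) = 0.003787 K/W
Sum of known resistances R_other = 0.003787 K/W
Total R = ΔT/Q = 747/31100 = 0.02402 K/W
R_insulating firebrick = R_total − R_other = 0.02023 K/W
k = L/(R·A) = 0.16/(0.02023×31.8)

k ≈ 0.249 W/(m·K)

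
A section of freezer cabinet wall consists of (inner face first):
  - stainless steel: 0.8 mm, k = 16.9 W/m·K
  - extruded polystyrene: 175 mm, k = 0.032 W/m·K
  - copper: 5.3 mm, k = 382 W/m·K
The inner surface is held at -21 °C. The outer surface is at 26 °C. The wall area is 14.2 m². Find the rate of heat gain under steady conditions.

Model the wall as resistances in series:
R_stainless steel = L/(kA) = 0.0008/(16.9×14.2) = 3.334×10^-6 K/W
R_extruded polystyrene = L/(kA) = 0.175/(0.032×14.2) = 0.3851 K/W
R_copper = L/(kA) = 0.0053/(382×14.2) = 9.771×10^-7 K/W
R_total = 0.3851 K/W
Q = ΔT / R_total = 47 / 0.3851

Q ≈ 122 W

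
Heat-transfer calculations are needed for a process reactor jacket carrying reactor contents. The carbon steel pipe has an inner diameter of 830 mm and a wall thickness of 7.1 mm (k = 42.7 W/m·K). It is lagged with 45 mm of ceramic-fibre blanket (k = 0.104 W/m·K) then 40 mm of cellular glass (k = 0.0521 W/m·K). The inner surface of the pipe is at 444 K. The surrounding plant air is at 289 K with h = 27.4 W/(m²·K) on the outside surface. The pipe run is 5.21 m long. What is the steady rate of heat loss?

Q ≈ 1930 W

Cylindrical conduction, so R = ln(r₂/r₁)/(2πkL) per layer, in series:
R_carbon steel pipe wall = ln(422.1/415)/(2π×42.7×5.21) = 1.214×10^-5 K/W
R_ceramic-fibre blanket = ln(467.1/422.1)/(2π×0.104×5.21) = 0.02976 K/W
R_cellular glass = ln(507.1/467.1)/(2π×0.0521×5.21) = 0.04818 K/W
R_outer film = 1/(h_o·2πr_oL) = 1/(27.4×2π×0.5071×5.21) = 0.002199 K/W
R_total = 0.08014 K/W
Q = ΔT/R_total = 155/0.08014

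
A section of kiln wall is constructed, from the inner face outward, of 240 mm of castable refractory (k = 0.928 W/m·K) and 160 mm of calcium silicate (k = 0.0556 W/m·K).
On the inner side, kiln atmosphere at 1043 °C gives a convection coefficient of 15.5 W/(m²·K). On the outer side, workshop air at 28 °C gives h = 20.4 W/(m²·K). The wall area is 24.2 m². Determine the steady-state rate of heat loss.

Q ≈ 7560 W

Treating each layer as a thermal resistance in series:
R_inner film = 1/(h_i·A) = 1/(15.5×24.2) = 0.002666 K/W
R_castable refractory = L/(kA) = 0.24/(0.928×24.2) = 0.01069 K/W
R_calcium silicate = L/(kA) = 0.16/(0.0556×24.2) = 0.1189 K/W
R_outer film = 1/(h_o·A) = 1/(20.4×24.2) = 0.002026 K/W
R_total = 0.1343 K/W
Q = ΔT / R_total = 1015 / 0.1343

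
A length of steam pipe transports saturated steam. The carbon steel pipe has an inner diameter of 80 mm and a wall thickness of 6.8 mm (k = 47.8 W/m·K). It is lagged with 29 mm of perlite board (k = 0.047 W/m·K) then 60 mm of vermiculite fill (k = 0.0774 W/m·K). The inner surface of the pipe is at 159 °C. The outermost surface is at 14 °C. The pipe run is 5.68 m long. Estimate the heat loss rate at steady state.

For a radial system each layer contributes R = ln(r_out/r_in)/(2πkL); films add R = 1/(hA).
R_carbon steel pipe wall = ln(46.8/40)/(2π×47.8×5.68) = 9.204×10^-5 K/W
R_perlite board = ln(75.8/46.8)/(2π×0.047×5.68) = 0.2875 K/W
R_vermiculite fill = ln(135.8/75.8)/(2π×0.0774×5.68) = 0.2111 K/W
R_total = 0.4987 K/W
Q = ΔT/R_total = 145/0.4987

Q ≈ 291 W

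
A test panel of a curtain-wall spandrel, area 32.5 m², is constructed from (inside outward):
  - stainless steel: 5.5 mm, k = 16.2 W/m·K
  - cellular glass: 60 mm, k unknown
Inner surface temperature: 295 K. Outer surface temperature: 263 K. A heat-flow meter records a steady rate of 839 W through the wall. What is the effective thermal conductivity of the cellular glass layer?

k ≈ 0.0484 W/(m·K)

Using the resistance-network approach (series):
R_stainless steel = L/(kA) = 0.0055/(16.2×32.5) = 1.045×10^-5 K/W
Sum of known resistances R_other = 1.045×10^-5 K/W
Total R = ΔT/Q = 32/839 = 0.03814 K/W
R_cellular glass = R_total − R_other = 0.03813 K/W
k = L/(R·A) = 0.06/(0.03813×32.5)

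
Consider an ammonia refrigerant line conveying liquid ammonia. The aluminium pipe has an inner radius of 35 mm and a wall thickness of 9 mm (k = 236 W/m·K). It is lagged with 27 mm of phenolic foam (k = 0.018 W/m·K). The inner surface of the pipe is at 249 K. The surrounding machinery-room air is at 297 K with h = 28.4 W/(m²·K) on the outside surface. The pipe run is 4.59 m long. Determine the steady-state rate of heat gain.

Cylindrical conduction, so R = ln(r₂/r₁)/(2πkL) per layer, in series:
R_aluminium pipe wall = ln(44/35)/(2π×236×4.59) = 3.362×10^-5 K/W
R_phenolic foam = ln(71/44)/(2π×0.018×4.59) = 0.9217 K/W
R_outer film = 1/(h_o·2πr_oL) = 1/(28.4×2π×0.071×4.59) = 0.0172 K/W
R_total = 0.939 K/W
Q = ΔT/R_total = 48/0.939

Q ≈ 51.1 W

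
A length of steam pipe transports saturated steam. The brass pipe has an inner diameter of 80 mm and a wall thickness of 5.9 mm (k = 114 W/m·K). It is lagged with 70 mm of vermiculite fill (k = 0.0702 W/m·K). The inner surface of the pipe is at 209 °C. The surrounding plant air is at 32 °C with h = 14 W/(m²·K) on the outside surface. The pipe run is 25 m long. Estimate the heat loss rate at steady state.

Cylindrical conduction, so R = ln(r₂/r₁)/(2πkL) per layer, in series:
R_brass pipe wall = ln(45.9/40)/(2π×114×25) = 7.683×10^-6 K/W
R_vermiculite fill = ln(115.9/45.9)/(2π×0.0702×25) = 0.084 K/W
R_outer film = 1/(h_o·2πr_oL) = 1/(14×2π×0.1159×25) = 0.003923 K/W
R_total = 0.08793 K/W
Q = ΔT/R_total = 177/0.08793

Q ≈ 2010 W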